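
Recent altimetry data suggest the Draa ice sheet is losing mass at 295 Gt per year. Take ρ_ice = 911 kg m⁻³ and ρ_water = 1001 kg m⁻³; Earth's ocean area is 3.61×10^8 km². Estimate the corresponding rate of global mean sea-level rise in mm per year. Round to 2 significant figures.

≈ 0.82 mm/yr

ρ_w = 1001 kg m⁻³. Annual water volume added = 295 Gt / ρ_w = 2.950×10^14 kg / 1001 kg m⁻³ = 2.947×10^11 m³.
Δh per year = 2.947×10^11 / 3.61×10^14 = 8.16×10^-4 m = 0.82 mm.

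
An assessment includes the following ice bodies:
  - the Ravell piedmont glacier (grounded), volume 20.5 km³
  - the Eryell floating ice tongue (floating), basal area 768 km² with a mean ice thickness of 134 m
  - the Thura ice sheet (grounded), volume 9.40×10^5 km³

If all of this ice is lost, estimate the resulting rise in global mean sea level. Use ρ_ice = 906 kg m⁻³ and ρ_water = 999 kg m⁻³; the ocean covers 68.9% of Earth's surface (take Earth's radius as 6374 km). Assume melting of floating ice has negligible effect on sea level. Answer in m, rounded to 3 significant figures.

≈ 2.42 m

Ravell: 20.5 km³ × (906/999) = 18.59 km³ of water.
The Eryell floating ice tongue is floating and already displaces its own weight of water, so its melt adds essentially nothing to sea level.
Thura: 9.40×10^5 km³ × (906/999) = 8.525×10^5 km³ of water.
Total added water ≈ 8.525×10^14 m³ over 3.52×10^14 m² → Δh = 2.42 m.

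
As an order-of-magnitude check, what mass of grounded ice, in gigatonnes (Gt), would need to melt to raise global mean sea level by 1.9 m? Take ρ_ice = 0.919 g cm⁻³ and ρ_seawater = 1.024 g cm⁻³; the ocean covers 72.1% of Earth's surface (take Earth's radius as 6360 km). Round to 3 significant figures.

Required water volume = Δh × A = 1.9 m × 3.66×10^14 m² = 6.963×10^14 m³.
ρ_w = 1.024 g cm⁻³ = 1024 kg m⁻³, so the mass of water = 6.963×10^14 m³ × 1024 kg m⁻³ = 7.130×10^17 kg = 7.13×10^5 Gt (and the same mass of ice, by conservation).

≈ 7.13×10^5 Gt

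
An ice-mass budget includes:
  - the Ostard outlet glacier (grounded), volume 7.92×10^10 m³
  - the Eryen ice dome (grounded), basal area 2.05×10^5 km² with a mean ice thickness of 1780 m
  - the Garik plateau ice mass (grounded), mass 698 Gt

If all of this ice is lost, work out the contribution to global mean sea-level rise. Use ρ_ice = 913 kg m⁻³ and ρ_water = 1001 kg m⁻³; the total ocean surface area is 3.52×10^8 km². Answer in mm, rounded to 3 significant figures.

≈ 948 mm

Ostard: 7.92×10^10 m³ × (913/1001) = 7.224×10^10 m³ of water.
Eryen: ice volume = 2.05×10^5 km² × 1780 m = 3.649×10^5 km³; 3.649×10^5 × (913/1001) = 3.328×10^5 km³ of water.
Garik: 698 Gt = 6.980×10^14 kg; dividing by ρ_w = 1001 kg m⁻³ gives 6.973×10^11 m³ of water.
Total added water ≈ 3.336×10^14 m³ over 3.52×10^14 m² → Δh = 0.948 m = 948 mm.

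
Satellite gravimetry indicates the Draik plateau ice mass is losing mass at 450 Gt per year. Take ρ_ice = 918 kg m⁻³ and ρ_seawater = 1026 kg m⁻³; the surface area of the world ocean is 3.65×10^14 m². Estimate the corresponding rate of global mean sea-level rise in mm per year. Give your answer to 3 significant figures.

ρ_w = 1026 kg m⁻³. Annual water volume added = 450 Gt / ρ_w = 4.500×10^14 kg / 1026 kg m⁻³ = 4.386×10^11 m³.
Δh per year = 4.386×10^11 / 3.65×10^14 = 1.20×10^-3 m = 1.20 mm.

≈ 1.20 mm/yr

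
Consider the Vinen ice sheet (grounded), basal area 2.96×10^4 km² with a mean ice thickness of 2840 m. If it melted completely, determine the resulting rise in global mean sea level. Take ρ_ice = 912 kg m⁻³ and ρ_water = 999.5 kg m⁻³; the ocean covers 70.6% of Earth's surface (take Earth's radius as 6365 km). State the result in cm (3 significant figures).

≈ 21.3 cm

Vinen: ice volume = 2.96×10^4 km² × 2840 m = 8.406×10^4 km³; 8.406×10^4 × (912/999.5) = 7.670×10^4 km³ of water.
Spread over 3.59×10^14 m² of ocean, Δh = 7.670×10^13 / 3.59×10^14 = 0.213 m = 21.3 cm.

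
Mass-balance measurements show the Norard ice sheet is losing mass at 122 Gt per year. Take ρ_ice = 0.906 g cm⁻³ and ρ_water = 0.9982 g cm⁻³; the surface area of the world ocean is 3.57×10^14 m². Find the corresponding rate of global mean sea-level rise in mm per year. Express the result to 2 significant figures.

ρ_w = 0.9982 g cm⁻³ = 998.2 kg m⁻³. Annual water volume added = 122 Gt / ρ_w = 1.220×10^14 kg / 998.2 kg m⁻³ = 1.222×10^11 m³.
Δh per year = 1.222×10^11 / 3.57×10^14 = 3.42×10^-4 m = 0.34 mm.

≈ 0.34 mm/yr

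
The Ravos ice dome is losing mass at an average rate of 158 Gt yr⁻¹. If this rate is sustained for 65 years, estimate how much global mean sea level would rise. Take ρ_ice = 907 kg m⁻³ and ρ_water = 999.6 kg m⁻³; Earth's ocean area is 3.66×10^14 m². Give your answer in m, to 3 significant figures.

Total mass lost = 158 Gt/yr × 65 yr = 1.027×10^4 Gt = 1.027×10^16 kg.
ρ_w = 999.6 kg m⁻³, so water volume = 1.027×10^16 / 999.6 = 1.027×10^13 m³.
Δh = 1.027×10^13 / 3.66×10^14 = 0.0281 m.

≈ 0.0281 m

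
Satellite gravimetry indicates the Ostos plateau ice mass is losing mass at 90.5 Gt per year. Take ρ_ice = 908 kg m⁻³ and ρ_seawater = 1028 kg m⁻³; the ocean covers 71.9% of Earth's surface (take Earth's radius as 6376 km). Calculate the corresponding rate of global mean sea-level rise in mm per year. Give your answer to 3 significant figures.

≈ 0.240 mm/yr

ρ_w = 1028 kg m⁻³. Annual water volume added = 90.5 Gt / ρ_w = 9.050×10^13 kg / 1028 kg m⁻³ = 8.804×10^10 m³.
Δh per year = 8.804×10^10 / 3.67×10^14 = 2.40×10^-4 m = 0.240 mm.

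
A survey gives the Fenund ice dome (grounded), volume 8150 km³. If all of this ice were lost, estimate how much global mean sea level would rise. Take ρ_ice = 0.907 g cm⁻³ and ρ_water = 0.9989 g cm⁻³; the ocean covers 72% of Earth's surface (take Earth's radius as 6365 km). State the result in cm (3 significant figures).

Fenund: 8150 km³ × (907/998.9) = 7400 km³ of water.
Spread over 3.67×10^14 m² of ocean, Δh = 7.400×10^12 / 3.67×10^14 = 0.0202 m = 2.02 cm.

≈ 2.02 cm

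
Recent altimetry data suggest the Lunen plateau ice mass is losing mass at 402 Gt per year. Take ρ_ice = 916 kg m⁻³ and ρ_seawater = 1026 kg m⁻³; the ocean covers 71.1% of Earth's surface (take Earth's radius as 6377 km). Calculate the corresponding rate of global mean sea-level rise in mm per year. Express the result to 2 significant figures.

≈ 1.1 mm/yr

ρ_w = 1026 kg m⁻³. Annual water volume added = 402 Gt / ρ_w = 4.020×10^14 kg / 1026 kg m⁻³ = 3.918×10^11 m³.
Δh per year = 3.918×10^11 / 3.63×10^14 = 1.08×10^-3 m = 1.1 mm.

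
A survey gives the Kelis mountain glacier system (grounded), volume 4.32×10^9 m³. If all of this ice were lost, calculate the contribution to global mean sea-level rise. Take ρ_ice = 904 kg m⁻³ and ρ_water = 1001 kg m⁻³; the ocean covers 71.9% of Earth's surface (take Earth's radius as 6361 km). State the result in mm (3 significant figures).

Kelis: 4.32×10^9 m³ × (904/1001) = 3.901×10^9 m³ of water.
Spread over 3.66×10^14 m² of ocean, Δh = 3.901×10^9 / 3.66×10^14 = 1.07×10^-5 m = 0.0107 mm.

≈ 0.0107 mm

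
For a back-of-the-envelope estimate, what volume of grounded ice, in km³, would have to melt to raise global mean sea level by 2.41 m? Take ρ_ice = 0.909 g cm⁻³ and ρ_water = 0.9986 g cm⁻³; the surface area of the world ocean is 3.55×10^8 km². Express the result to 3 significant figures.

≈ 9.40×10^5 km³

Required water volume = Δh × A = 2.41 m × 3.55×10^14 m² = 8.556×10^14 m³ = 8.556×10^5 km³.
Ice volume = water volume × ρ_w/ρ_ice = 8.556×10^5 × 998.6/909 = 9.40×10^5 km³.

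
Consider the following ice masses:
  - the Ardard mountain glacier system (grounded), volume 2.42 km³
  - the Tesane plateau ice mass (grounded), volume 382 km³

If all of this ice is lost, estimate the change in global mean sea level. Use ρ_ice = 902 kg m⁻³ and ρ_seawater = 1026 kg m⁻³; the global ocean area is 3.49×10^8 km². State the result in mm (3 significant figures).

≈ 0.968 mm

Ardard: 2.42 km³ × (902/1026) = 2.128 km³ of water.
Tesane: 382 km³ × (902/1026) = 335.8 km³ of water.
Total added water ≈ 3.380×10^11 m³ over 3.49×10^14 m² → Δh = 9.68×10^-4 m = 0.968 mm.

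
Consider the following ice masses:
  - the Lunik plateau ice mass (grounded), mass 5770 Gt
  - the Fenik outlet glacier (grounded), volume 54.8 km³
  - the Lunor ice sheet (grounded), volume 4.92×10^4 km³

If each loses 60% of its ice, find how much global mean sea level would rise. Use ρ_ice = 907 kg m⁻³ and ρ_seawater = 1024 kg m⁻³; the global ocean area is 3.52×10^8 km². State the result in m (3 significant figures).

≈ 0.0840 m

Lunik: 0.6 × 5770 Gt = 3.462×10^15 kg; dividing by ρ_w = 1024 kg m⁻³ gives 3.381×10^12 m³ of water.
Fenik: 0.6 × 54.8 km³ × (907/1024) = 29.12 km³ of water.
Lunor: 0.6 × 4.92×10^4 km³ × (907/1024) = 2.615×10^4 km³ of water.
Total added water ≈ 2.956×10^13 m³ over 3.52×10^14 m² → Δh = 0.0840 m.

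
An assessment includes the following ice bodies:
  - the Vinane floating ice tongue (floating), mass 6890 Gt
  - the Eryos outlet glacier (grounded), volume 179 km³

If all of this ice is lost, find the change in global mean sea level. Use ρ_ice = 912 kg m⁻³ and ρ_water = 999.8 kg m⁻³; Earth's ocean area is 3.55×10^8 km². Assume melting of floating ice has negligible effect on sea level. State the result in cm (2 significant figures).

The Vinane floating ice tongue is floating and already displaces its own weight of water, so its melt adds essentially nothing to sea level.
Eryos: 179 km³ × (912/999.8) = 163.3 km³ of water.
Total added water ≈ 1.633×10^11 m³ over 3.55×10^14 m² → Δh = 4.60×10^-4 m = 0.046 cm.

≈ 0.046 cm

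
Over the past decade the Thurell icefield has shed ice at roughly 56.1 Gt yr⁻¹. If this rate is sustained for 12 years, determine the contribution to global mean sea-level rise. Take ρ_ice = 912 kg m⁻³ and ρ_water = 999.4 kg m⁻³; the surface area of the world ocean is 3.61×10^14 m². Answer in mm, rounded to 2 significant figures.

Total mass lost = 56.1 Gt/yr × 12 yr = 673.2 Gt = 6.732×10^14 kg.
ρ_w = 999.4 kg m⁻³, so water volume = 6.732×10^14 / 999.4 = 6.736×10^11 m³.
Δh = 6.736×10^11 / 3.61×10^14 = 1.87×10^-3 m = 1.9 mm.

≈ 1.9 mm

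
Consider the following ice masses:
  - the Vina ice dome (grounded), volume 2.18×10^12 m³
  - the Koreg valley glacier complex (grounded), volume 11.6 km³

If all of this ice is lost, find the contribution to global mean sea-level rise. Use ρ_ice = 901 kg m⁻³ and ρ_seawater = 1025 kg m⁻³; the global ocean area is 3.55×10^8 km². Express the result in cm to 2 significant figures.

Vina: 2.18×10^12 m³ × (901/1025) = 1.916×10^12 m³ of water.
Koreg: 11.6 km³ × (901/1025) = 10.20 km³ of water.
Total added water ≈ 1.926×10^12 m³ over 3.55×10^14 m² → Δh = 5.43×10^-3 m = 0.54 cm.

≈ 0.54 cm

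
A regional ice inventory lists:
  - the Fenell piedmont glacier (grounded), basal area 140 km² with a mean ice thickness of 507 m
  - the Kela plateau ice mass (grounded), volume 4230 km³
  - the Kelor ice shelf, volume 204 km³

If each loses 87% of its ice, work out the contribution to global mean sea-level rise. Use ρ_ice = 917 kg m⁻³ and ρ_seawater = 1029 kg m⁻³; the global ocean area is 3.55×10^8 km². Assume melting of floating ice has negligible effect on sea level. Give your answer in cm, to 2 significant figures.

≈ 0.94 cm

Fenell: ice volume = 140 km² × 507 m = 70.98 km³; 0.87 × 70.98 × (917/1029) = 55.03 km³ of water.
Kela: 0.87 × 4230 km³ × (917/1029) = 3280 km³ of water.
The Kelor ice shelf is floating and already displaces its own weight of water, so its melt adds essentially nothing to sea level.
Total added water ≈ 3.335×10^12 m³ over 3.55×10^14 m² → Δh = 9.39×10^-3 m = 0.94 cm.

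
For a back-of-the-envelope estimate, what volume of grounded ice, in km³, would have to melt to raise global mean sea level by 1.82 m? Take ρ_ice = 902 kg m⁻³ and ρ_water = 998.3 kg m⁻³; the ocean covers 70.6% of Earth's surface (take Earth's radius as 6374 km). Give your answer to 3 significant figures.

≈ 7.26×10^5 km³

Required water volume = Δh × A = 1.82 m × 3.60×10^14 m² = 6.560×10^14 m³ = 6.560×10^5 km³.
Ice volume = water volume × ρ_w/ρ_ice = 6.560×10^5 × 998.3/902 = 7.26×10^5 km³.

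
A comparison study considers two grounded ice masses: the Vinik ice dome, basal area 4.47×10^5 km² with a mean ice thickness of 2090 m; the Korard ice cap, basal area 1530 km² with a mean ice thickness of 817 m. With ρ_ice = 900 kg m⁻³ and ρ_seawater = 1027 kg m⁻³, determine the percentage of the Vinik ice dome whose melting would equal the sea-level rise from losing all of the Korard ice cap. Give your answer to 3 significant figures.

≈ 0.134 %

Equal sea-level rise means equal mass of meltwater, i.e. equal mass of ice lost.
Ice mass of Korard: 1.125×10^15 kg; ice mass of Vinik: 8.408×10^17 kg.
Fraction required = 1.125×10^15 / 8.408×10^17 = 1.34×10^-3 → 0.134 %.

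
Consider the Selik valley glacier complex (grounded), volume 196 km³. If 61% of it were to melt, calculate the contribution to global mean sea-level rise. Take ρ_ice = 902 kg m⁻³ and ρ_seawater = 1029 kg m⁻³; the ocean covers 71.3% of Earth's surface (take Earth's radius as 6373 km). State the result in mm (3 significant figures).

Selik: 0.61 × 196 km³ × (902/1029) = 104.8 km³ of water.
Spread over 3.64×10^14 m² of ocean, Δh = 1.048×10^11 / 3.64×10^14 = 2.88×10^-4 m = 0.288 mm.

≈ 0.288 mm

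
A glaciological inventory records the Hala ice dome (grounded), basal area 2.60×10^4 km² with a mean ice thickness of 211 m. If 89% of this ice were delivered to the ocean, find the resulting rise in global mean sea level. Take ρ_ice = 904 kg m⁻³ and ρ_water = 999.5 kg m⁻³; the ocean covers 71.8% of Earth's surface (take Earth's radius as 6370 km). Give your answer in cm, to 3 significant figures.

≈ 1.21 cm

Hala: ice volume = 2.60×10^4 km² × 211 m = 5486 km³; 0.89 × 5486 × (904/999.5) = 4416 km³ of water.
Spread over 3.66×10^14 m² of ocean, Δh = 4.416×10^12 / 3.66×10^14 = 0.0121 m = 1.21 cm.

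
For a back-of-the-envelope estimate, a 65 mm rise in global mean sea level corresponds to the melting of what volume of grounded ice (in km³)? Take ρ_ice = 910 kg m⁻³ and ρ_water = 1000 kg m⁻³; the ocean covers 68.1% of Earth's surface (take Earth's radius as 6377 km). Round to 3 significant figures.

Required water volume = Δh × A = 0.065 m × 3.48×10^14 m² = 2.262×10^13 m³ = 2.262×10^4 km³.
Ice volume = water volume × ρ_w/ρ_ice = 2.262×10^4 × 1000/910 = 2.49×10^4 km³.

≈ 2.49×10^4 km³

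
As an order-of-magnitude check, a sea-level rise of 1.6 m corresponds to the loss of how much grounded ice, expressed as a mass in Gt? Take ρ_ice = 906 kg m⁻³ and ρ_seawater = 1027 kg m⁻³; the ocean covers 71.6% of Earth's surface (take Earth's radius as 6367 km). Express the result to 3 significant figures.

Required water volume = Δh × A = 1.6 m × 3.65×10^14 m² = 5.836×10^14 m³.
ρ_w = 1027 kg m⁻³, so the mass of water = 5.836×10^14 m³ × 1027 kg m⁻³ = 5.994×10^17 kg = 5.99×10^5 Gt (and the same mass of ice, by conservation).

≈ 5.99×10^5 Gt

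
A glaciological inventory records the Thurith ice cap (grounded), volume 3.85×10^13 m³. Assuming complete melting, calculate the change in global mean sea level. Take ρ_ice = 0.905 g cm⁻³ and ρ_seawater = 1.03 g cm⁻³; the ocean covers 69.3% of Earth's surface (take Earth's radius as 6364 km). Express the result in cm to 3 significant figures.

Thurith: 3.85×10^13 m³ × (905/1030) = 3.383×10^13 m³ of water.
Spread over 3.53×10^14 m² of ocean, Δh = 3.383×10^13 / 3.53×10^14 = 0.0959 m = 9.59 cm.

≈ 9.59 cm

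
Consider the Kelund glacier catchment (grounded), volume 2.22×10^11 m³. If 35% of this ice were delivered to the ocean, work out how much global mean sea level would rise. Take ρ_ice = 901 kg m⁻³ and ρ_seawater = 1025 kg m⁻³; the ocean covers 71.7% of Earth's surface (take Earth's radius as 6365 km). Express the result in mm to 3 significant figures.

Kelund: 0.35 × 2.22×10^11 m³ × (901/1025) = 6.830×10^10 m³ of water.
Spread over 3.65×10^14 m² of ocean, Δh = 6.830×10^10 / 3.65×10^14 = 1.87×10^-4 m = 0.187 mm.

≈ 0.187 mm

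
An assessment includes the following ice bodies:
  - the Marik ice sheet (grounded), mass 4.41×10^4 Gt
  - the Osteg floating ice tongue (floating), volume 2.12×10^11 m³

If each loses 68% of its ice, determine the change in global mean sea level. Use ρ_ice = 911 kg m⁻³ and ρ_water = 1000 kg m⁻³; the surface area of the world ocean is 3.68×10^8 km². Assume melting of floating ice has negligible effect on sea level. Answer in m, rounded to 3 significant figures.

≈ 0.0815 m

Marik: 0.68 × 4.41×10^4 Gt = 2.999×10^16 kg; dividing by ρ_w = 1000 kg m⁻³ gives 2.999×10^13 m³ of water.
The Osteg floating ice tongue is floating and already displaces its own weight of water, so its melt adds essentially nothing to sea level.
Total added water ≈ 2.999×10^13 m³ over 3.68×10^14 m² → Δh = 0.0815 m.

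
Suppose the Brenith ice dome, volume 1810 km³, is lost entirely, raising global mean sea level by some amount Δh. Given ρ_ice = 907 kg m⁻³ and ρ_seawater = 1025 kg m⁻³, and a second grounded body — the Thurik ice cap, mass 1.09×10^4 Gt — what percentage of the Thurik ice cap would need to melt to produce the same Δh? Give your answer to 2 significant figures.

Equal sea-level rise means equal mass of meltwater, i.e. equal mass of ice lost.
Ice mass of Brenith: 1.642×10^15 kg; ice mass of Thurik: 1.090×10^16 kg.
Fraction required = 1.642×10^15 / 1.090×10^16 = 0.151 → 15 %.

≈ 15 %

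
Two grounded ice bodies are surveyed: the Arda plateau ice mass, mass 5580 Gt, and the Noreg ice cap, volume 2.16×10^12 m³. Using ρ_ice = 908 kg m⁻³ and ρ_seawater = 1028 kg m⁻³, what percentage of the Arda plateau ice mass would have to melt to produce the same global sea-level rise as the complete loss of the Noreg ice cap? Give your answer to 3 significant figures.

Equal sea-level rise means equal mass of meltwater, i.e. equal mass of ice lost.
Ice mass of Noreg: 1.961×10^15 kg; ice mass of Arda: 5.580×10^15 kg.
Fraction required = 1.961×10^15 / 5.580×10^15 = 0.351 → 35.1 %.

≈ 35.1 %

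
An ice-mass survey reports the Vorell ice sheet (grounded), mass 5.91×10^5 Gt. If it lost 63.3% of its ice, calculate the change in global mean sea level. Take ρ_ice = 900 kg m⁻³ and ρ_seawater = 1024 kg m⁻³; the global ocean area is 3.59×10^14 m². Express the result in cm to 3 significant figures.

Vorell: 0.633 × 5.91×10^5 Gt = 3.741×10^17 kg; dividing by ρ_w = 1024 kg m⁻³ gives 3.653×10^14 m³ of water.
Spread over 3.59×10^14 m² of ocean, Δh = 3.653×10^14 / 3.59×10^14 = 1.02 m = 102 cm.

≈ 102 cm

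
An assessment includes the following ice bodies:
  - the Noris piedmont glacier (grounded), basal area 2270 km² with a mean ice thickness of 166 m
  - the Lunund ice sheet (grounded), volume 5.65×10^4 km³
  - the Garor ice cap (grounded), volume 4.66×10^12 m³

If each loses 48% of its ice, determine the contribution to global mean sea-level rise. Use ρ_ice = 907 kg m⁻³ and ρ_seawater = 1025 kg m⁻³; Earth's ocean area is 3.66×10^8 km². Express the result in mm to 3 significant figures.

Noris: ice volume = 2270 km² × 166 m = 376.8 km³; 0.48 × 376.8 × (907/1025) = 160.1 km³ of water.
Lunund: 0.48 × 5.65×10^4 km³ × (907/1025) = 2.400×10^4 km³ of water.
Garor: 0.48 × 4.66×10^12 m³ × (907/1025) = 1.979×10^12 m³ of water.
Total added water ≈ 2.614×10^13 m³ over 3.66×10^14 m² → Δh = 0.0714 m = 71.4 mm.

≈ 71.4 mm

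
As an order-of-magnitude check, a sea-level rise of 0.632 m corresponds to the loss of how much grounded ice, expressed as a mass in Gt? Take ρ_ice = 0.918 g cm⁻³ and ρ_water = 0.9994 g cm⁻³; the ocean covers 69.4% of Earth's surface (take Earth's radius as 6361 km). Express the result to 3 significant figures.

≈ 2.23×10^5 Gt

Required water volume = Δh × A = 0.632 m × 3.53×10^14 m² = 2.230×10^14 m³.
ρ_w = 0.9994 g cm⁻³ = 999.4 kg m⁻³, so the mass of water = 2.230×10^14 m³ × 999.4 kg m⁻³ = 2.229×10^17 kg = 2.23×10^5 Gt (and the same mass of ice, by conservation).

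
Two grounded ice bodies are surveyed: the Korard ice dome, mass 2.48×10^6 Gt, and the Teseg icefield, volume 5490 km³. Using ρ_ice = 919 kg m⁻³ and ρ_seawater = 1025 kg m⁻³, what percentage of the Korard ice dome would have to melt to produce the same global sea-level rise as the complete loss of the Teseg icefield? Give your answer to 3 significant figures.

Equal sea-level rise means equal mass of meltwater, i.e. equal mass of ice lost.
Ice mass of Teseg: 5.045×10^15 kg; ice mass of Korard: 2.480×10^18 kg.
Fraction required = 5.045×10^15 / 2.480×10^18 = 2.03×10^-3 → 0.203 %.

≈ 0.203 %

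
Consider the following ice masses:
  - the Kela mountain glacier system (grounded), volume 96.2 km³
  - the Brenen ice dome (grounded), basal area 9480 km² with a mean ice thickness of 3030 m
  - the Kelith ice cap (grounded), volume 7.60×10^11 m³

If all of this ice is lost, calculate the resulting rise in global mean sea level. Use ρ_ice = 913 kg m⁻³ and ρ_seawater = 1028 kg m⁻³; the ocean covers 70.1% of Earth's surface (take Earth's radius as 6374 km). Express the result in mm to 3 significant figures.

≈ 73.4 mm

Kela: 96.2 km³ × (913/1028) = 85.44 km³ of water.
Brenen: ice volume = 9480 km² × 3030 m = 2.872×10^4 km³; 2.872×10^4 × (913/1028) = 2.551×10^4 km³ of water.
Kelith: 7.60×10^11 m³ × (913/1028) = 6.750×10^11 m³ of water.
Total added water ≈ 2.627×10^13 m³ over 3.58×10^14 m² → Δh = 0.0734 m = 73.4 mm.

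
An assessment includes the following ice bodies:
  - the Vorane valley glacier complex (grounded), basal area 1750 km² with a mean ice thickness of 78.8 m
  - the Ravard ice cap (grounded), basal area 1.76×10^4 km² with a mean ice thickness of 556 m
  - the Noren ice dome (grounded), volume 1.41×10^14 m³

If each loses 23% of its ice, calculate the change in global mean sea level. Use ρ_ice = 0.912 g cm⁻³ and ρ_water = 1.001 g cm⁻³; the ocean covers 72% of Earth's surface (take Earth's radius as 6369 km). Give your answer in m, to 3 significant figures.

Vorane: ice volume = 1750 km² × 78.8 m = 137.9 km³; 0.23 × 137.9 × (912/1001) = 28.90 km³ of water.
Ravard: ice volume = 1.76×10^4 km² × 556 m = 9786 km³; 0.23 × 9786 × (912/1001) = 2051 km³ of water.
Noren: 0.23 × 1.41×10^14 m³ × (912/1001) = 2.955×10^13 m³ of water.
Total added water ≈ 3.163×10^13 m³ over 3.67×10^14 m² → Δh = 0.0862 m.

≈ 0.0862 m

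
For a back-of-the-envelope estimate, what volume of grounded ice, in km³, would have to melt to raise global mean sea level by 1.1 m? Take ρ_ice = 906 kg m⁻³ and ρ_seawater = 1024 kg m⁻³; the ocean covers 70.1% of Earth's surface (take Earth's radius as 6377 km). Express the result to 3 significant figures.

Required water volume = Δh × A = 1.1 m × 3.58×10^14 m² = 3.941×10^14 m³ = 3.941×10^5 km³.
Ice volume = water volume × ρ_w/ρ_ice = 3.941×10^5 × 1024/906 = 4.45×10^5 km³.

≈ 4.45×10^5 km³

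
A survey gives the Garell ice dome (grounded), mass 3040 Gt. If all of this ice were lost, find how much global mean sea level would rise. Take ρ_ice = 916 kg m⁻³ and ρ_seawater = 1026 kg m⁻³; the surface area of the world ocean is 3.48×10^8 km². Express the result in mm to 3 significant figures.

Garell: 3040 Gt = 3.040×10^15 kg; dividing by ρ_w = 1026 kg m⁻³ gives 2.963×10^12 m³ of water.
Spread over 3.48×10^14 m² of ocean, Δh = 2.963×10^12 / 3.48×10^14 = 8.51×10^-3 m = 8.51 mm.

≈ 8.51 mm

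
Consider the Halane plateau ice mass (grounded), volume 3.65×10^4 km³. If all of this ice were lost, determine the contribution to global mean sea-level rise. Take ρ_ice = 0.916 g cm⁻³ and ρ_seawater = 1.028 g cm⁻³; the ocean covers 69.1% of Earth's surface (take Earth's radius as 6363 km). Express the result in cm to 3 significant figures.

≈ 9.25 cm

Halane: 3.65×10^4 km³ × (916/1028) = 3.252×10^4 km³ of water.
Spread over 3.52×10^14 m² of ocean, Δh = 3.252×10^13 / 3.52×10^14 = 0.0925 m = 9.25 cm.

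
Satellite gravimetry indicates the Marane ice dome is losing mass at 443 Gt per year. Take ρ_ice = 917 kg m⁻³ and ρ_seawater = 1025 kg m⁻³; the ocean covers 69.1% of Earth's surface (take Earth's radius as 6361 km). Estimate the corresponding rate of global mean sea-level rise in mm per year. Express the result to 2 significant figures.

ρ_w = 1025 kg m⁻³. Annual water volume added = 443 Gt / ρ_w = 4.430×10^14 kg / 1025 kg m⁻³ = 4.322×10^11 m³.
Δh per year = 4.322×10^11 / 3.51×10^14 = 1.23×10^-3 m = 1.2 mm.

≈ 1.2 mm/yr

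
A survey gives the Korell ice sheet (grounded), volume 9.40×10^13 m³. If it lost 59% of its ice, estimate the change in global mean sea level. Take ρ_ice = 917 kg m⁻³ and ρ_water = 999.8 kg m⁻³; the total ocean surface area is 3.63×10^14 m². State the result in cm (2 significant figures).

Korell: 0.59 × 9.40×10^13 m³ × (917/999.8) = 5.087×10^13 m³ of water.
Spread over 3.63×10^14 m² of ocean, Δh = 5.087×10^13 / 3.63×10^14 = 0.140 m = 14 cm.

≈ 14 cm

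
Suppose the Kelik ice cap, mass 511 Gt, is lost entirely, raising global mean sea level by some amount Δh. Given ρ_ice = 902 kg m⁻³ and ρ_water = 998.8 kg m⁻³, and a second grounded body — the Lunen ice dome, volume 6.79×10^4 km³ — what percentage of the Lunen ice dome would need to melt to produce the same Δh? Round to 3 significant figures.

Equal sea-level rise means equal mass of meltwater, i.e. equal mass of ice lost.
Ice mass of Kelik: 5.110×10^14 kg; ice mass of Lunen: 6.125×10^16 kg.
Fraction required = 5.110×10^14 / 6.125×10^16 = 8.34×10^-3 → 0.834 %.

≈ 0.834 %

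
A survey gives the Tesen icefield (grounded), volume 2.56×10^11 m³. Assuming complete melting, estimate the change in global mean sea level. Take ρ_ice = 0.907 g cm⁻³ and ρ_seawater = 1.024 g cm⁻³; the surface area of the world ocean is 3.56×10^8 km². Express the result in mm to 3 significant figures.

Tesen: 2.56×10^11 m³ × (907/1024) = 2.268×10^11 m³ of water.
Spread over 3.56×10^14 m² of ocean, Δh = 2.268×10^11 / 3.56×10^14 = 6.37×10^-4 m = 0.637 mm.

≈ 0.637 mm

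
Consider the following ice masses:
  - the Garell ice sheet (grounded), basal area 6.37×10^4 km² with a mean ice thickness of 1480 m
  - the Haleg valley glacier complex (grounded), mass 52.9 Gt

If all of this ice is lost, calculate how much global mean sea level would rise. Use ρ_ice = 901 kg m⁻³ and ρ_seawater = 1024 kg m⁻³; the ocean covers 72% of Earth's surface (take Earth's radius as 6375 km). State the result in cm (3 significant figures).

≈ 22.6 cm

Garell: ice volume = 6.37×10^4 km² × 1480 m = 9.428×10^4 km³; 9.428×10^4 × (901/1024) = 8.295×10^4 km³ of water.
Haleg: 52.9 Gt = 5.290×10^13 kg; dividing by ρ_w = 1024 kg m⁻³ gives 5.166×10^10 m³ of water.
Total added water ≈ 8.300×10^13 m³ over 3.68×10^14 m² → Δh = 0.226 m = 22.6 cm.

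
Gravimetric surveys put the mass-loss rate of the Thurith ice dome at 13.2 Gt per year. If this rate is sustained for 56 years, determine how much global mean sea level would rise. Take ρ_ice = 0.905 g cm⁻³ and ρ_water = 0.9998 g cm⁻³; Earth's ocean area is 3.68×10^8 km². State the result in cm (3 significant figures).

Total mass lost = 13.2 Gt/yr × 56 yr = 739.2 Gt = 7.392×10^14 kg.
ρ_w = 0.9998 g cm⁻³ = 999.8 kg m⁻³, so water volume = 7.392×10^14 / 999.8 = 7.393×10^11 m³.
Δh = 7.393×10^11 / 3.68×10^14 = 2.01×10^-3 m = 0.201 cm.

≈ 0.201 cm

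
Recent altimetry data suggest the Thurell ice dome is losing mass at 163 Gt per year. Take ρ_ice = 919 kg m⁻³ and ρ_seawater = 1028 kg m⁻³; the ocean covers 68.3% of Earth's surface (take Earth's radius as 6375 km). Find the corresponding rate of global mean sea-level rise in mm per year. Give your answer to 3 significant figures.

ρ_w = 1028 kg m⁻³. Annual water volume added = 163 Gt / ρ_w = 1.630×10^14 kg / 1028 kg m⁻³ = 1.586×10^11 m³.
Δh per year = 1.586×10^11 / 3.49×10^14 = 4.55×10^-4 m = 0.455 mm.

≈ 0.455 mm/yr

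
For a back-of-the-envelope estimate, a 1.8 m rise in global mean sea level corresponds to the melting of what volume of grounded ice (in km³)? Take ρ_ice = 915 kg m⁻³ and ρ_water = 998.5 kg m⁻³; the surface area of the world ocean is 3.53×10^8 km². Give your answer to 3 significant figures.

≈ 6.93×10^5 km³

Required water volume = Δh × A = 1.8 m × 3.53×10^14 m² = 6.354×10^14 m³ = 6.354×10^5 km³.
Ice volume = water volume × ρ_w/ρ_ice = 6.354×10^5 × 998.5/915 = 6.93×10^5 km³.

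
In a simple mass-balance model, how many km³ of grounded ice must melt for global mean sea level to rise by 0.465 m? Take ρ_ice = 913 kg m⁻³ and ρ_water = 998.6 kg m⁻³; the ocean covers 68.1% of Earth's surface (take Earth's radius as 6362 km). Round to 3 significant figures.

Required water volume = Δh × A = 0.465 m × 3.46×10^14 m² = 1.611×10^14 m³ = 1.611×10^5 km³.
Ice volume = water volume × ρ_w/ρ_ice = 1.611×10^5 × 998.6/913 = 1.76×10^5 km³.

≈ 1.76×10^5 km³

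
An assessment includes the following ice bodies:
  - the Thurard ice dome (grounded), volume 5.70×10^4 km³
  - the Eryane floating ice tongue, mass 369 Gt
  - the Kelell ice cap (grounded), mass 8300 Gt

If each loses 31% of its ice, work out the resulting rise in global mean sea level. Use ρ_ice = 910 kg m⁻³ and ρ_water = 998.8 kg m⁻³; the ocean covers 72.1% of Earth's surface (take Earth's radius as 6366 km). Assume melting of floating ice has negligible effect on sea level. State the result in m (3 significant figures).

Thurard: 0.31 × 5.70×10^4 km³ × (910/998.8) = 1.610×10^4 km³ of water.
The Eryane floating ice tongue is floating and already displaces its own weight of water, so its melt adds essentially nothing to sea level.
Kelell: 0.31 × 8300 Gt = 2.573×10^15 kg; dividing by ρ_w = 998.8 kg m⁻³ gives 2.576×10^12 m³ of water.
Total added water ≈ 1.868×10^13 m³ over 3.67×10^14 m² → Δh = 0.0509 m.

≈ 0.0509 m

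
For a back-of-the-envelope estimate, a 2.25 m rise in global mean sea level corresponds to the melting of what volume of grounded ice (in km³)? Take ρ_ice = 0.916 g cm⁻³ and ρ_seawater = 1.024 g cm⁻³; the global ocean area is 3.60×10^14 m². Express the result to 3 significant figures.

Required water volume = Δh × A = 2.25 m × 3.60×10^14 m² = 8.100×10^14 m³ = 8.100×10^5 km³.
Ice volume = water volume × ρ_w/ρ_ice = 8.100×10^5 × 1024/916 = 9.06×10^5 km³.

≈ 9.06×10^5 km³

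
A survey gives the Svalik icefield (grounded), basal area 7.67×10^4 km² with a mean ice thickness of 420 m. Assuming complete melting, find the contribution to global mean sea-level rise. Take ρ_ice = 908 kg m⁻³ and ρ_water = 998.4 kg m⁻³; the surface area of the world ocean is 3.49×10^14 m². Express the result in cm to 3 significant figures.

≈ 8.39 cm

Svalik: ice volume = 7.67×10^4 km² × 420 m = 3.221×10^4 km³; 3.221×10^4 × (908/998.4) = 2.930×10^4 km³ of water.
Spread over 3.49×10^14 m² of ocean, Δh = 2.930×10^13 / 3.49×10^14 = 0.0839 m = 8.39 cm.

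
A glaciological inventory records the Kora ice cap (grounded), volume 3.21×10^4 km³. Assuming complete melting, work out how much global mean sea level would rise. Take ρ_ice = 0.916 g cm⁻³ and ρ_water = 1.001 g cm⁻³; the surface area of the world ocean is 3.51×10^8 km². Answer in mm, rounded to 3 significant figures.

≈ 83.7 mm

Kora: 3.21×10^4 km³ × (916/1001) = 2.937×10^4 km³ of water.
Spread over 3.51×10^14 m² of ocean, Δh = 2.937×10^13 / 3.51×10^14 = 0.0837 m = 83.7 mm.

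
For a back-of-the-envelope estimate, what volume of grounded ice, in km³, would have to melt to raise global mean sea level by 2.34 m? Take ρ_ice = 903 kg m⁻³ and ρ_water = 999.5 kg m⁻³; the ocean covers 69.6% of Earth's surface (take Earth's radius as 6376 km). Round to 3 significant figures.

≈ 9.21×10^5 km³

Required water volume = Δh × A = 2.34 m × 3.56×10^14 m² = 8.320×10^14 m³ = 8.320×10^5 km³.
Ice volume = water volume × ρ_w/ρ_ice = 8.320×10^5 × 999.5/903 = 9.21×10^5 km³.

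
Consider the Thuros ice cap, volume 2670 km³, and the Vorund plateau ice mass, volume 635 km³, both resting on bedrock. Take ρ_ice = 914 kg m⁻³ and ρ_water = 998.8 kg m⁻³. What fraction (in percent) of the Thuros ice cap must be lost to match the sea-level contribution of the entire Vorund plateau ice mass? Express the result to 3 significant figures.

≈ 23.8 %

Equal sea-level rise means equal mass of meltwater, i.e. equal mass of ice lost.
Ice mass of Vorund: 5.804×10^14 kg; ice mass of Thuros: 2.440×10^15 kg.
Fraction required = 5.804×10^14 / 2.440×10^15 = 0.238 → 23.8 %.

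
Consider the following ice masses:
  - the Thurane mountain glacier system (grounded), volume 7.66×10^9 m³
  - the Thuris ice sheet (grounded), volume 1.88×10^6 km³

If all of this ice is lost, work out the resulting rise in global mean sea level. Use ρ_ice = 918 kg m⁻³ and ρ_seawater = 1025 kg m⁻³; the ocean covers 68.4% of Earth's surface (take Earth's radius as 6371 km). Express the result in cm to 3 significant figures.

≈ 483 cm

Thurane: 7.66×10^9 m³ × (918/1025) = 6.860×10^9 m³ of water.
Thuris: 1.88×10^6 km³ × (918/1025) = 1.684×10^6 km³ of water.
Total added water ≈ 1.684×10^15 m³ over 3.49×10^14 m² → Δh = 4.83 m = 483 cm.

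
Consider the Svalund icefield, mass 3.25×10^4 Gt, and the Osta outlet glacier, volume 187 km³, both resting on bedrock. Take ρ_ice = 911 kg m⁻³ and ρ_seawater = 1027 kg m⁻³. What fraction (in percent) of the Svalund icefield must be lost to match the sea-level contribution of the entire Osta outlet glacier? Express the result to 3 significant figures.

Equal sea-level rise means equal mass of meltwater, i.e. equal mass of ice lost.
Ice mass of Osta: 1.704×10^14 kg; ice mass of Svalund: 3.250×10^16 kg.
Fraction required = 1.704×10^14 / 3.250×10^16 = 5.24×10^-3 → 0.524 %.

≈ 0.524 %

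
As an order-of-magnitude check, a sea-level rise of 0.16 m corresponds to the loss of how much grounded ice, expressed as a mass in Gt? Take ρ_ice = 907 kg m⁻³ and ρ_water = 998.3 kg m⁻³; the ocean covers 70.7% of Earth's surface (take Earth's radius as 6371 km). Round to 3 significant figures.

Required water volume = Δh × A = 0.16 m × 3.61×10^14 m² = 5.770×10^13 m³.
ρ_w = 998.3 kg m⁻³, so the mass of water = 5.770×10^13 m³ × 998.3 kg m⁻³ = 5.760×10^16 kg = 5.76×10^4 Gt (and the same mass of ice, by conservation).

≈ 5.76×10^4 Gt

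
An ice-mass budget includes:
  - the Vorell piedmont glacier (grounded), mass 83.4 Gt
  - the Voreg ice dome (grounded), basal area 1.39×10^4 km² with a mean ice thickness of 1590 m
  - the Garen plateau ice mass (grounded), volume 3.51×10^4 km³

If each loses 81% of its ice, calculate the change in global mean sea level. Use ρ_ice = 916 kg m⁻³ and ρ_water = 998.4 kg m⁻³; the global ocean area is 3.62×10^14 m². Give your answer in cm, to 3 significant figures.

Vorell: 0.81 × 83.4 Gt = 6.755×10^13 kg; dividing by ρ_w = 998.4 kg m⁻³ gives 6.766×10^10 m³ of water.
Voreg: ice volume = 1.39×10^4 km² × 1590 m = 2.210×10^4 km³; 0.81 × 2.210×10^4 × (916/998.4) = 1.642×10^4 km³ of water.
Garen: 0.81 × 3.51×10^4 km³ × (916/998.4) = 2.608×10^4 km³ of water.
Total added water ≈ 4.258×10^13 m³ over 3.62×10^14 m² → Δh = 0.118 m = 11.8 cm.

≈ 11.8 cm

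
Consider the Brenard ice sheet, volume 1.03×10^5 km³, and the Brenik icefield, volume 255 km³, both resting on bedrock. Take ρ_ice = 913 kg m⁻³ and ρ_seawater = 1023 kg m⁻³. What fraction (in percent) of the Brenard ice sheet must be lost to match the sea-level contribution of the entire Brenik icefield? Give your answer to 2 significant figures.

Equal sea-level rise means equal mass of meltwater, i.e. equal mass of ice lost.
Ice mass of Brenik: 2.328×10^14 kg; ice mass of Brenard: 9.404×10^16 kg.
Fraction required = 2.328×10^14 / 9.404×10^16 = 2.48×10^-3 → 0.25 %.

≈ 0.25 %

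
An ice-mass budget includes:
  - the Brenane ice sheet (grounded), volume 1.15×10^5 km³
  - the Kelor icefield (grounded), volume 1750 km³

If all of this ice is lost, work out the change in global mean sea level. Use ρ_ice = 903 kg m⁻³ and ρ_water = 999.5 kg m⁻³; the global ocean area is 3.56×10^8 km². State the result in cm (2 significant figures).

Brenane: 1.15×10^5 km³ × (903/999.5) = 1.039×10^5 km³ of water.
Kelor: 1750 km³ × (903/999.5) = 1581 km³ of water.
Total added water ≈ 1.055×10^14 m³ over 3.56×10^14 m² → Δh = 0.296 m = 30 cm.

≈ 30 cm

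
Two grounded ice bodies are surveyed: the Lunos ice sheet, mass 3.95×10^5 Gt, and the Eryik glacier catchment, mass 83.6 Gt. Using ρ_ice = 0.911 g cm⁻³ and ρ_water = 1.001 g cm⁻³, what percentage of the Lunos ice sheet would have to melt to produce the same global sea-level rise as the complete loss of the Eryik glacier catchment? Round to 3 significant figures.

Equal sea-level rise means equal mass of meltwater, i.e. equal mass of ice lost.
Ice mass of Eryik: 8.360×10^13 kg; ice mass of Lunos: 3.950×10^17 kg.
Fraction required = 8.360×10^13 / 3.950×10^17 = 2.12×10^-4 → 0.0212 %.

≈ 0.0212 %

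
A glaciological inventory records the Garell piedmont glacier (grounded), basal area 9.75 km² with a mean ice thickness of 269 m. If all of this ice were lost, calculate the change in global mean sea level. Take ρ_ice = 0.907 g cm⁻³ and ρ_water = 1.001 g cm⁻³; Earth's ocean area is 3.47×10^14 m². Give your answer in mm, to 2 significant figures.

≈ 6.8×10^-3 mm

Garell: ice volume = 9.75 km² × 269 m = 2.623 km³; 2.623 × (907/1001) = 2.376 km³ of water.
Spread over 3.47×10^14 m² of ocean, Δh = 2.376×10^9 / 3.47×10^14 = 6.85×10^-6 m = 6.8×10^-3 mm.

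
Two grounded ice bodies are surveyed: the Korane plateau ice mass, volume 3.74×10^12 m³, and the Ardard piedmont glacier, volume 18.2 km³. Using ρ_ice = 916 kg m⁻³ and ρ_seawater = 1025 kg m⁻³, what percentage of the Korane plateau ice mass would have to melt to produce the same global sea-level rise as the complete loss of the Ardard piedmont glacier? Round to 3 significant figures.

≈ 0.487 %

Equal sea-level rise means equal mass of meltwater, i.e. equal mass of ice lost.
Ice mass of Ardard: 1.667×10^13 kg; ice mass of Korane: 3.426×10^15 kg.
Fraction required = 1.667×10^13 / 3.426×10^15 = 4.87×10^-3 → 0.487 %.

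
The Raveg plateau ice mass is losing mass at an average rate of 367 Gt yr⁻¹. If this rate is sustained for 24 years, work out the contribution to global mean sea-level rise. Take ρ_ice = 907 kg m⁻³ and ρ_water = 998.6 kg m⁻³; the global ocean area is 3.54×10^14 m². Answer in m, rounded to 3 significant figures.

Total mass lost = 367 Gt/yr × 24 yr = 8808 Gt = 8.808×10^15 kg.
ρ_w = 998.6 kg m⁻³, so water volume = 8.808×10^15 / 998.6 = 8.820×10^12 m³.
Δh = 8.820×10^12 / 3.54×10^14 = 0.0249 m.

≈ 0.0249 m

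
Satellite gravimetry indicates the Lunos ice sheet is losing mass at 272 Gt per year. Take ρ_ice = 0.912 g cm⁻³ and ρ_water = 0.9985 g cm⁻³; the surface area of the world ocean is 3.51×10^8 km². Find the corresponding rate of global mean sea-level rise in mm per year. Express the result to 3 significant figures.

ρ_w = 0.9985 g cm⁻³ = 998.5 kg m⁻³. Annual water volume added = 272 Gt / ρ_w = 2.720×10^14 kg / 998.5 kg m⁻³ = 2.724×10^11 m³.
Δh per year = 2.724×10^11 / 3.51×10^14 = 7.76×10^-4 m = 0.776 mm.

≈ 0.776 mm/yr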